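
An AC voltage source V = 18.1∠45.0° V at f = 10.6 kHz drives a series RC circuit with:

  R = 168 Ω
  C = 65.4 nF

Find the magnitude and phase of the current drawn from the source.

Step 1 — Angular frequency: ω = 2π·f = 2π·1.06e+04 = 6.66e+04 rad/s.
Step 2 — Component impedances:
  R: Z = R = 168 Ω
  C: Z = 1/(jωC) = -j/(ω·C) = 0 - j229.6 Ω
Step 3 — Series combination: Z_total = R + C = 168 - j229.6 Ω = 284.5∠-53.8° Ω.
Step 4 — Source phasor: V = 18.1∠45.0° V = 12.8 + j12.8 V.
Step 5 — Ohm's law: I = V / Z_total = (12.8 + j12.8) / (168 - j229.6) = -0.009739 + j0.06287 A.
Step 6 — Convert to polar: |I| = 0.06362 A, ∠I = 98.8°.

I = 0.06362∠98.8° A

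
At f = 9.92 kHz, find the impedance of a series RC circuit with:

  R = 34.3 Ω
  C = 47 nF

Step 1 — Angular frequency: ω = 2π·f = 2π·9920 = 6.233e+04 rad/s.
Step 2 — Component impedances:
  R: Z = R = 34.3 Ω
  C: Z = 1/(jωC) = -j/(ω·C) = 0 - j341.4 Ω
Step 3 — Series combination: Z_total = R + C = 34.3 - j341.4 Ω = 343.1∠-84.3° Ω.

Z = 34.3 - j341.4 Ω = 343.1∠-84.3° Ω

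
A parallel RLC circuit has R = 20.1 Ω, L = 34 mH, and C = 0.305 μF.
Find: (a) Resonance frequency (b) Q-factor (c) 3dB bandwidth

Step 1 — Resonance: ω₀ = 1/√(LC) = 1/√(0.034·3.05e-07) = 9820 rad/s.
Step 2 — f₀ = ω₀/(2π) = 1563 Hz.
Step 3 — Parallel Q: Q = R/(ω₀L) = 20.1/(9820·0.034) = 0.0602.
Step 4 — Bandwidth: Δω = ω₀/Q = 1.631e+05 rad/s; BW = Δω/(2π) = 2.596e+04 Hz.

(a) f₀ = 1563 Hz  (b) Q = 0.0602  (c) BW = 2.596e+04 Hz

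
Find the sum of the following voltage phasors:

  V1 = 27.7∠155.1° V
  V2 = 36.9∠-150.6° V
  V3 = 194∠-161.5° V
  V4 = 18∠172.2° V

Step 1 — Convert each phasor to rectangular form:
  V1 = 27.7·(cos(155.1°) + j·sin(155.1°)) = -25.13 + j11.66 V
  V2 = 36.9·(cos(-150.6°) + j·sin(-150.6°)) = -32.15 - j18.11 V
  V3 = 194·(cos(-161.5°) + j·sin(-161.5°)) = -184 - j61.56 V
  V4 = 18·(cos(172.2°) + j·sin(172.2°)) = -17.83 + j2.443 V
Step 2 — Sum components: V_total = -259.1 - j65.57 V.
Step 3 — Convert to polar: |V_total| = 267.2 V, ∠V_total = -165.8°.

V_total = 267.2∠-165.8° V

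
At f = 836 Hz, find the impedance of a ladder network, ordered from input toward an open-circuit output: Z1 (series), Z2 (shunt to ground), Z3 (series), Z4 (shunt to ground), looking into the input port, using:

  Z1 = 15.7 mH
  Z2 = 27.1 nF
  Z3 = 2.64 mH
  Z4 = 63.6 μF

Step 1 — Angular frequency: ω = 2π·f = 2π·836 = 5253 rad/s.
Step 2 — Component impedances:
  Z1: Z = jωL = j·5253·0.0157 = 0 + j82.47 Ω
  Z2: Z = 1/(jωC) = -j/(ω·C) = 0 - j7025 Ω
  Z3: Z = jωL = j·5253·0.00264 = 0 + j13.87 Ω
  Z4: Z = 1/(jωC) = -j/(ω·C) = 0 - j2.993 Ω
Step 3 — Ladder network (open output): work backward from the far end, alternating series and parallel combinations. Z_in = 0 + j93.36 Ω = 93.36∠90.0° Ω.

Z = 0 + j93.36 Ω = 93.36∠90.0° Ω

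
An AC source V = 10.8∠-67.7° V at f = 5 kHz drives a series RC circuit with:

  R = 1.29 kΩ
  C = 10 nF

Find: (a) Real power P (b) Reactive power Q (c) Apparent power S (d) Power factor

Step 1 — Angular frequency: ω = 2π·f = 2π·5000 = 3.142e+04 rad/s.
Step 2 — Component impedances:
  R: Z = R = 1290 Ω
  C: Z = 1/(jωC) = -j/(ω·C) = 0 - j3183 Ω
Step 3 — Series combination: Z_total = R + C = 1290 - j3183 Ω = 3435∠-67.9° Ω.
Step 4 — Source phasor: V = 10.8∠-67.7° V = 4.098 - j9.992 V.
Step 5 — Current: I = V / Z = 0.003144 + j1.312e-05 A = 0.003145∠0.2° A.
Step 6 — Complex power: S = V·I* = 0.01276 - j0.03147 VA.
Step 7 — Real power: P = Re(S) = 0.01276 W.
Step 8 — Reactive power: Q = Im(S) = -0.03147 VAR.
Step 9 — Apparent power: |S| = 0.03396 VA.
Step 10 — Power factor: PF = P/|S| = 0.3756 (leading).

(a) P = 0.01276 W  (b) Q = -0.03147 VAR  (c) S = 0.03396 VA  (d) PF = 0.3756 (leading)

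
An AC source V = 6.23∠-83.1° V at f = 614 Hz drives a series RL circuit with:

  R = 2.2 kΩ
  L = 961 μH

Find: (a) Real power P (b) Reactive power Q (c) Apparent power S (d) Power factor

Step 1 — Angular frequency: ω = 2π·f = 2π·614 = 3858 rad/s.
Step 2 — Component impedances:
  R: Z = R = 2200 Ω
  L: Z = jωL = j·3858·0.000961 = 0 + j3.707 Ω
Step 3 — Series combination: Z_total = R + L = 2200 + j3.707 Ω = 2200∠0.1° Ω.
Step 4 — Source phasor: V = 6.23∠-83.1° V = 0.7485 - j6.185 V.
Step 5 — Current: I = V / Z = 0.0003355 - j0.002812 A = 0.002832∠-83.2° A.
Step 6 — Complex power: S = V·I* = 0.01764 + j2.973e-05 VA.
Step 7 — Real power: P = Re(S) = 0.01764 W.
Step 8 — Reactive power: Q = Im(S) = 2.973e-05 VAR.
Step 9 — Apparent power: |S| = 0.01764 VA.
Step 10 — Power factor: PF = P/|S| = 1 (lagging).

(a) P = 0.01764 W  (b) Q = 2.973e-05 VAR  (c) S = 0.01764 VA  (d) PF = 1 (lagging)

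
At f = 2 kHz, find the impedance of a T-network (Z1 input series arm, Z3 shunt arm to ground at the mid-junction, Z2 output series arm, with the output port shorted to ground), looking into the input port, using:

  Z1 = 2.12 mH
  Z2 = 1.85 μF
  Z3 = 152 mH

Step 1 — Angular frequency: ω = 2π·f = 2π·2000 = 1.257e+04 rad/s.
Step 2 — Component impedances:
  Z1: Z = jωL = j·1.257e+04·0.00212 = 0 + j26.64 Ω
  Z2: Z = 1/(jωC) = -j/(ω·C) = 0 - j43.01 Ω
  Z3: Z = jωL = j·1.257e+04·0.152 = 0 + j1910 Ω
Step 3 — With the output port shorted to ground, the output series arm Z2 runs from the junction to ground; the shunt arm Z3 also runs from the junction to ground. They appear in parallel: Z3 || Z2 = 0 - j44.01 Ω.
Step 4 — Series with input arm Z1: Z_in = Z1 + (Z3 || Z2) = 0 - j17.37 Ω = 17.37∠-90.0° Ω.

Z = 0 - j17.37 Ω = 17.37∠-90.0° Ω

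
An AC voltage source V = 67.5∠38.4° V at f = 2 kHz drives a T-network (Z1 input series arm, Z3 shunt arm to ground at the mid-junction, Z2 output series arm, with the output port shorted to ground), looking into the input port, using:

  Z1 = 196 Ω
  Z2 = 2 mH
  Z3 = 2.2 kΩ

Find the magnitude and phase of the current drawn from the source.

Step 1 — Angular frequency: ω = 2π·f = 2π·2000 = 1.257e+04 rad/s.
Step 2 — Component impedances:
  Z1: Z = R = 196 Ω
  Z2: Z = jωL = j·1.257e+04·0.002 = 0 + j25.13 Ω
  Z3: Z = R = 2200 Ω
Step 3 — With the output port shorted to ground, the output series arm Z2 runs from the junction to ground; the shunt arm Z3 also runs from the junction to ground. They appear in parallel: Z3 || Z2 = 0.2871 + j25.13 Ω.
Step 4 — Series with input arm Z1: Z_in = Z1 + (Z3 || Z2) = 196.3 + j25.13 Ω = 197.9∠7.3° Ω.
Step 5 — Source phasor: V = 67.5∠38.4° V = 52.9 + j41.93 V.
Step 6 — Ohm's law: I = V / Z_total = (52.9 + j41.93) / (196.3 + j25.13) = 0.2921 + j0.1762 A.
Step 7 — Convert to polar: |I| = 0.3411 A, ∠I = 31.1°.

I = 0.3411∠31.1° A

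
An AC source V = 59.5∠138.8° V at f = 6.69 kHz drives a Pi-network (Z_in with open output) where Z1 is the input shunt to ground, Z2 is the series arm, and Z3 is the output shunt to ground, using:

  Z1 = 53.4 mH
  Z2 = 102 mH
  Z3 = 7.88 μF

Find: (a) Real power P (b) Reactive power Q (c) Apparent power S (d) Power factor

Step 1 — Angular frequency: ω = 2π·f = 2π·6690 = 4.203e+04 rad/s.
Step 2 — Component impedances:
  Z1: Z = jωL = j·4.203e+04·0.0534 = 0 + j2245 Ω
  Z2: Z = jωL = j·4.203e+04·0.102 = 0 + j4288 Ω
  Z3: Z = 1/(jωC) = -j/(ω·C) = 0 - j3.019 Ω
Step 3 — With open output, the series arm Z2 and the output shunt Z3 appear in series to ground: Z2 + Z3 = 0 + j4285 Ω.
Step 4 — Parallel with input shunt Z1: Z_in = Z1 || (Z2 + Z3) = 0 + j1473 Ω = 1473∠90.0° Ω.
Step 5 — Source phasor: V = 59.5∠138.8° V = -44.77 + j39.19 V.
Step 6 — Current: I = V / Z = 0.02661 + j0.03039 A = 0.04039∠48.8° A.
Step 7 — Complex power: S = V·I* = 0 + j2.403 VA.
Step 8 — Real power: P = Re(S) = 0 W.
Step 9 — Reactive power: Q = Im(S) = 2.403 VAR.
Step 10 — Apparent power: |S| = 2.403 VA.
Step 11 — Power factor: PF = P/|S| = 0 (lagging).

(a) P = 0 W  (b) Q = 2.403 VAR  (c) S = 2.403 VA  (d) PF = 0 (lagging)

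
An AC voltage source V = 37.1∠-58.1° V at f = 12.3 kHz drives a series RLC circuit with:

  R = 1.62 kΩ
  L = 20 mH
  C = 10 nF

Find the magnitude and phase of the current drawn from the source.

Step 1 — Angular frequency: ω = 2π·f = 2π·1.23e+04 = 7.728e+04 rad/s.
Step 2 — Component impedances:
  R: Z = R = 1620 Ω
  L: Z = jωL = j·7.728e+04·0.02 = 0 + j1546 Ω
  C: Z = 1/(jωC) = -j/(ω·C) = 0 - j1294 Ω
Step 3 — Series combination: Z_total = R + L + C = 1620 + j251.7 Ω = 1639∠8.8° Ω.
Step 4 — Source phasor: V = 37.1∠-58.1° V = 19.61 - j31.5 V.
Step 5 — Ohm's law: I = V / Z_total = (19.61 - j31.5) / (1620 + j251.7) = 0.008867 - j0.02082 A.
Step 6 — Convert to polar: |I| = 0.02263 A, ∠I = -66.9°.

I = 0.02263∠-66.9° A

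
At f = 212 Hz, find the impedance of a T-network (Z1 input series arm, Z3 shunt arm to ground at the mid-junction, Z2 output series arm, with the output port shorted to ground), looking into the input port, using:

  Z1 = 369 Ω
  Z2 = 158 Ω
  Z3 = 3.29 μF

Step 1 — Angular frequency: ω = 2π·f = 2π·212 = 1332 rad/s.
Step 2 — Component impedances:
  Z1: Z = R = 369 Ω
  Z2: Z = R = 158 Ω
  Z3: Z = 1/(jωC) = -j/(ω·C) = 0 - j228.2 Ω
Step 3 — With the output port shorted to ground, the output series arm Z2 runs from the junction to ground; the shunt arm Z3 also runs from the junction to ground. They appear in parallel: Z3 || Z2 = 106.8 - j73.95 Ω.
Step 4 — Series with input arm Z1: Z_in = Z1 + (Z3 || Z2) = 475.8 - j73.95 Ω = 481.5∠-8.8° Ω.

Z = 475.8 - j73.95 Ω = 481.5∠-8.8° Ω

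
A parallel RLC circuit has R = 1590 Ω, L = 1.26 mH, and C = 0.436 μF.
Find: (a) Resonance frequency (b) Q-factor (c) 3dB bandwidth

Step 1 — Resonance: ω₀ = 1/√(LC) = 1/√(0.00126·4.36e-07) = 4.266e+04 rad/s.
Step 2 — f₀ = ω₀/(2π) = 6790 Hz.
Step 3 — Parallel Q: Q = R/(ω₀L) = 1590/(4.266e+04·0.00126) = 29.58.
Step 4 — Bandwidth: Δω = ω₀/Q = 1443 rad/s; BW = Δω/(2π) = 229.6 Hz.

(a) f₀ = 6790 Hz  (b) Q = 29.58  (c) BW = 229.6 Hz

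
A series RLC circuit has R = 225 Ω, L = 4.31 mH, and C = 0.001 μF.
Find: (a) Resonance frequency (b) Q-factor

Step 1 — Resonance condition Im(Z)=0 gives ω₀ = 1/√(LC).
Step 2 — ω₀ = 1/√(0.00431·1e-09) = 4.817e+05 rad/s.
Step 3 — f₀ = ω₀/(2π) = 7.666e+04 Hz.
Step 4 — Series Q: Q = ω₀L/R = 4.817e+05·0.00431/225 = 9.227.

(a) f₀ = 7.666e+04 Hz  (b) Q = 9.227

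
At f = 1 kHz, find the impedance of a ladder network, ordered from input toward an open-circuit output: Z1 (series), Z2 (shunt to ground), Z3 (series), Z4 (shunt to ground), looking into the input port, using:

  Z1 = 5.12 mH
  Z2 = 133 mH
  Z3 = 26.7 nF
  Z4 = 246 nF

Step 1 — Angular frequency: ω = 2π·f = 2π·1000 = 6283 rad/s.
Step 2 — Component impedances:
  Z1: Z = jωL = j·6283·0.00512 = 0 + j32.17 Ω
  Z2: Z = jωL = j·6283·0.133 = 0 + j835.7 Ω
  Z3: Z = 1/(jωC) = -j/(ω·C) = 0 - j5961 Ω
  Z4: Z = 1/(jωC) = -j/(ω·C) = 0 - j647 Ω
Step 3 — Ladder network (open output): work backward from the far end, alternating series and parallel combinations. Z_in = 0 + j988.8 Ω = 988.8∠90.0° Ω.

Z = 0 + j988.8 Ω = 988.8∠90.0° Ω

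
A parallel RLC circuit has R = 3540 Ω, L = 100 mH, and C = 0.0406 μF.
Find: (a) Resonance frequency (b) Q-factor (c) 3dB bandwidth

Step 1 — Resonance: ω₀ = 1/√(LC) = 1/√(0.1·4.06e-08) = 1.569e+04 rad/s.
Step 2 — f₀ = ω₀/(2π) = 2498 Hz.
Step 3 — Parallel Q: Q = R/(ω₀L) = 3540/(1.569e+04·0.1) = 2.256.
Step 4 — Bandwidth: Δω = ω₀/Q = 6958 rad/s; BW = Δω/(2π) = 1107 Hz.

(a) f₀ = 2498 Hz  (b) Q = 2.256  (c) BW = 1107 Hz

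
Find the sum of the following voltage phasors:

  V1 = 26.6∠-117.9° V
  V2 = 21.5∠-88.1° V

Step 1 — Convert each phasor to rectangular form:
  V1 = 26.6·(cos(-117.9°) + j·sin(-117.9°)) = -12.45 - j23.51 V
  V2 = 21.5·(cos(-88.1°) + j·sin(-88.1°)) = 0.7128 - j21.49 V
Step 2 — Sum components: V_total = -11.73 - j45 V.
Step 3 — Convert to polar: |V_total| = 46.5 V, ∠V_total = -104.6°.

V_total = 46.5∠-104.6° V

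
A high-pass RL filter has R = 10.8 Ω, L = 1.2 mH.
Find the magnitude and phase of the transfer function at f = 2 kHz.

Step 1 — Angular frequency: ω = 2π·2000 = 1.257e+04 rad/s.
Step 2 — Transfer function: H(jω) = jωL/(R + jωL).
Step 3 — Numerator jωL = j·15.08; denominator R + jωL = 10.8 + j15.08.
Step 4 — H = 0.661 + j0.4734.
Step 5 — Magnitude: |H| = 0.813 (-1.8 dB); phase: φ = 35.6°.

|H| = 0.813 (-1.8 dB), φ = 35.6°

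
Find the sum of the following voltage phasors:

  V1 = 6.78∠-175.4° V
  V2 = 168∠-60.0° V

Step 1 — Convert each phasor to rectangular form:
  V1 = 6.78·(cos(-175.4°) + j·sin(-175.4°)) = -6.758 - j0.5437 V
  V2 = 168·(cos(-60.0°) + j·sin(-60.0°)) = 84 - j145.5 V
Step 2 — Sum components: V_total = 77.24 - j146 V.
Step 3 — Convert to polar: |V_total| = 165.2 V, ∠V_total = -62.1°.

V_total = 165.2∠-62.1° V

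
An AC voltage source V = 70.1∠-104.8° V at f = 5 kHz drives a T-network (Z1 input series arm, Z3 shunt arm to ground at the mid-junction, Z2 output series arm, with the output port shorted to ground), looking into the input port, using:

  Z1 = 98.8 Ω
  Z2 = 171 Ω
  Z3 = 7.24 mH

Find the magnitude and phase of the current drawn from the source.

Step 1 — Angular frequency: ω = 2π·f = 2π·5000 = 3.142e+04 rad/s.
Step 2 — Component impedances:
  Z1: Z = R = 98.8 Ω
  Z2: Z = R = 171 Ω
  Z3: Z = jωL = j·3.142e+04·0.00724 = 0 + j227.5 Ω
Step 3 — With the output port shorted to ground, the output series arm Z2 runs from the junction to ground; the shunt arm Z3 also runs from the junction to ground. They appear in parallel: Z3 || Z2 = 109.3 + j82.14 Ω.
Step 4 — Series with input arm Z1: Z_in = Z1 + (Z3 || Z2) = 208.1 + j82.14 Ω = 223.7∠21.5° Ω.
Step 5 — Source phasor: V = 70.1∠-104.8° V = -17.91 - j67.77 V.
Step 6 — Ohm's law: I = V / Z_total = (-17.91 - j67.77) / (208.1 + j82.14) = -0.1857 - j0.2524 A.
Step 7 — Convert to polar: |I| = 0.3134 A, ∠I = -126.3°.

I = 0.3134∠-126.3° A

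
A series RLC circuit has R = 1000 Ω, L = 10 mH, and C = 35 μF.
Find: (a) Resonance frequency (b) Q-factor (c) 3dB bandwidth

Step 1 — Resonance: ω₀ = 1/√(LC) = 1/√(0.01·3.5e-05) = 1690 rad/s.
Step 2 — f₀ = ω₀/(2π) = 269 Hz.
Step 3 — Series Q: Q = ω₀L/R = 1690·0.01/1000 = 0.0169.
Step 4 — Bandwidth: Δω = ω₀/Q = 1e+05 rad/s; BW = Δω/(2π) = 1.592e+04 Hz.

(a) f₀ = 269 Hz  (b) Q = 0.0169  (c) BW = 1.592e+04 Hz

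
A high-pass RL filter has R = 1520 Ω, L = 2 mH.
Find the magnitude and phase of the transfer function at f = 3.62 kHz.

Step 1 — Angular frequency: ω = 2π·3620 = 2.275e+04 rad/s.
Step 2 — Transfer function: H(jω) = jωL/(R + jωL).
Step 3 — Numerator jωL = j·45.49; denominator R + jωL = 1520 + j45.49.
Step 4 — H = 0.0008949 + j0.0299.
Step 5 — Magnitude: |H| = 0.02991 (-30.5 dB); phase: φ = 88.3°.

|H| = 0.02991 (-30.5 dB), φ = 88.3°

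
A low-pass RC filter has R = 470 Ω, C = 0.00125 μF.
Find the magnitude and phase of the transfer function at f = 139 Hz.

Step 1 — Angular frequency: ω = 2π·139 = 873.4 rad/s.
Step 2 — Transfer function: H(jω) = 1/(1 + jωRC).
Step 3 — Denominator: 1 + jωRC = 1 + j·873.4·470·1.25e-09 = 1 + j0.0005131.
Step 4 — H = 1 - j0.0005131.
Step 5 — Magnitude: |H| = 1 (-0.0 dB); phase: φ = -0.0°.

|H| = 1 (-0.0 dB), φ = -0.0°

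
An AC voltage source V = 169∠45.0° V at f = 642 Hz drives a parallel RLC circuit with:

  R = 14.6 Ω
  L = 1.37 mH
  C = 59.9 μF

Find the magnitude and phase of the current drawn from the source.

Step 1 — Angular frequency: ω = 2π·f = 2π·642 = 4034 rad/s.
Step 2 — Component impedances:
  R: Z = R = 14.6 Ω
  L: Z = jωL = j·4034·0.00137 = 0 + j5.526 Ω
  C: Z = 1/(jωC) = -j/(ω·C) = 0 - j4.139 Ω
Step 3 — Parallel combination: 1/Z_total = 1/R + 1/L + 1/C; Z_total = 8.181 - j7.247 Ω = 10.93∠-41.5° Ω.
Step 4 — Source phasor: V = 169∠45.0° V = 119.5 + j119.5 V.
Step 5 — Ohm's law: I = V / Z_total = (119.5 + j119.5) / (8.181 - j7.247) = 0.9346 + j15.44 A.
Step 6 — Convert to polar: |I| = 15.46 A, ∠I = 86.5°.

I = 15.46∠86.5° A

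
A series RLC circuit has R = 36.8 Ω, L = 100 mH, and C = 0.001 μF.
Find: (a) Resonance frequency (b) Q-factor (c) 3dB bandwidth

Step 1 — Resonance: ω₀ = 1/√(LC) = 1/√(0.1·1e-09) = 1e+05 rad/s.
Step 2 — f₀ = ω₀/(2π) = 1.592e+04 Hz.
Step 3 — Series Q: Q = ω₀L/R = 1e+05·0.1/36.8 = 271.7.
Step 4 — Bandwidth: Δω = ω₀/Q = 368 rad/s; BW = Δω/(2π) = 58.57 Hz.

(a) f₀ = 1.592e+04 Hz  (b) Q = 271.7  (c) BW = 58.57 Hz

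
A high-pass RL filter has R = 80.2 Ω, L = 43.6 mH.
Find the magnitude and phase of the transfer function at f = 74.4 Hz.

Step 1 — Angular frequency: ω = 2π·74.4 = 467.5 rad/s.
Step 2 — Transfer function: H(jω) = jωL/(R + jωL).
Step 3 — Numerator jωL = j·20.38; denominator R + jωL = 80.2 + j20.38.
Step 4 — H = 0.06067 + j0.2387.
Step 5 — Magnitude: |H| = 0.2463 (-12.2 dB); phase: φ = 75.7°.

|H| = 0.2463 (-12.2 dB), φ = 75.7°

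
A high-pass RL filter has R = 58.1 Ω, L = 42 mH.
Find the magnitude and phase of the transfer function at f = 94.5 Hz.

Step 1 — Angular frequency: ω = 2π·94.5 = 593.8 rad/s.
Step 2 — Transfer function: H(jω) = jωL/(R + jωL).
Step 3 — Numerator jωL = j·24.94; denominator R + jωL = 58.1 + j24.94.
Step 4 — H = 0.1556 + j0.3624.
Step 5 — Magnitude: |H| = 0.3944 (-8.1 dB); phase: φ = 66.8°.

|H| = 0.3944 (-8.1 dB), φ = 66.8°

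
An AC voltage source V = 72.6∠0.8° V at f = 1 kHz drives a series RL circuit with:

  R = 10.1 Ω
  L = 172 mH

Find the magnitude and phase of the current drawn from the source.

Step 1 — Angular frequency: ω = 2π·f = 2π·1000 = 6283 rad/s.
Step 2 — Component impedances:
  R: Z = R = 10.1 Ω
  L: Z = jωL = j·6283·0.172 = 0 + j1081 Ω
Step 3 — Series combination: Z_total = R + L = 10.1 + j1081 Ω = 1081∠89.5° Ω.
Step 4 — Source phasor: V = 72.6∠0.8° V = 72.59 + j1.014 V.
Step 5 — Ohm's law: I = V / Z_total = (72.59 + j1.014) / (10.1 + j1081) = 0.001566 - j0.06716 A.
Step 6 — Convert to polar: |I| = 0.06718 A, ∠I = -88.7°.

I = 0.06718∠-88.7° A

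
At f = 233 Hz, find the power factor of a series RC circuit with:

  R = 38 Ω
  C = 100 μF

Step 1 — Angular frequency: ω = 2π·f = 2π·233 = 1464 rad/s.
Step 2 — Component impedances:
  R: Z = R = 38 Ω
  C: Z = 1/(jωC) = -j/(ω·C) = 0 - j6.831 Ω
Step 3 — Series combination: Z_total = R + C = 38 - j6.831 Ω = 38.61∠-10.2° Ω.
Step 4 — Power factor: PF = cos(φ) = Re(Z)/|Z| = 38/38.61 = 0.9842.
Step 5 — Type: Im(Z) = -6.831 ⇒ leading (phase φ = -10.2°).

PF = 0.9842 (leading, φ = -10.2°)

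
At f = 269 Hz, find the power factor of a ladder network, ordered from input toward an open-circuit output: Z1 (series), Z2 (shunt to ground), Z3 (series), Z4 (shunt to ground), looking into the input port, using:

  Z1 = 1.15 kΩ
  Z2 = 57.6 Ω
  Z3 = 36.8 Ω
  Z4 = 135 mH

Step 1 — Angular frequency: ω = 2π·f = 2π·269 = 1690 rad/s.
Step 2 — Component impedances:
  Z1: Z = R = 1150 Ω
  Z2: Z = R = 57.6 Ω
  Z3: Z = R = 36.8 Ω
  Z4: Z = jωL = j·1690·0.135 = 0 + j228.2 Ω
Step 3 — Ladder network (open output): work backward from the far end, alternating series and parallel combinations. Z_in = 1202 + j12.42 Ω = 1203∠0.6° Ω.
Step 4 — Power factor: PF = cos(φ) = Re(Z)/|Z| = 1202.46/1202.53 = 0.9999.
Step 5 — Type: Im(Z) = 12.42 ⇒ lagging (phase φ = 0.6°).

PF = 0.9999 (lagging, φ = 0.6°)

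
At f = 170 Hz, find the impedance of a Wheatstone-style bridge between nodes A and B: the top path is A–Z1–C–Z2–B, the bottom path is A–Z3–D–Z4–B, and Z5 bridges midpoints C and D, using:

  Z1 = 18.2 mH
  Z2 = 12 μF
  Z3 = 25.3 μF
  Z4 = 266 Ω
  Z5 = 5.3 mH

Step 1 — Angular frequency: ω = 2π·f = 2π·170 = 1068 rad/s.
Step 2 — Component impedances:
  Z1: Z = jωL = j·1068·0.0182 = 0 + j19.44 Ω
  Z2: Z = 1/(jωC) = -j/(ω·C) = 0 - j78.02 Ω
  Z3: Z = 1/(jωC) = -j/(ω·C) = 0 - j37 Ω
  Z4: Z = R = 266 Ω
  Z5: Z = jωL = j·1068·0.0053 = 0 + j5.661 Ω
Step 3 — Bridge requires nodal analysis (the Z5 bridge couples midpoints C and D, so the two paths cannot be reduced to a simple series/parallel combination). Setting node B to ground and injecting 1 A at node A, the 3-node admittance system at A, C, D solves to V_A = Z_AB = 26.79 - j19.81 Ω = 33.32∠-36.5° Ω.

Z = 26.79 - j19.81 Ω = 33.32∠-36.5° Ω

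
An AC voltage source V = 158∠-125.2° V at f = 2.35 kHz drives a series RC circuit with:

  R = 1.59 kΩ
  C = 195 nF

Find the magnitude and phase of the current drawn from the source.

Step 1 — Angular frequency: ω = 2π·f = 2π·2350 = 1.477e+04 rad/s.
Step 2 — Component impedances:
  R: Z = R = 1590 Ω
  C: Z = 1/(jωC) = -j/(ω·C) = 0 - j347.3 Ω
Step 3 — Series combination: Z_total = R + C = 1590 - j347.3 Ω = 1627∠-12.3° Ω.
Step 4 — Source phasor: V = 158∠-125.2° V = -91.08 - j129.1 V.
Step 5 — Ohm's law: I = V / Z_total = (-91.08 - j129.1) / (1590 - j347.3) = -0.03774 - j0.08944 A.
Step 6 — Convert to polar: |I| = 0.09708 A, ∠I = -112.9°.

I = 0.09708∠-112.9° A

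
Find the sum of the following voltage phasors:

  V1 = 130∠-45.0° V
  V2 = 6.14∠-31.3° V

Step 1 — Convert each phasor to rectangular form:
  V1 = 130·(cos(-45.0°) + j·sin(-45.0°)) = 91.92 - j91.92 V
  V2 = 6.14·(cos(-31.3°) + j·sin(-31.3°)) = 5.246 - j3.19 V
Step 2 — Sum components: V_total = 97.17 - j95.11 V.
Step 3 — Convert to polar: |V_total| = 136 V, ∠V_total = -44.4°.

V_total = 136∠-44.4° V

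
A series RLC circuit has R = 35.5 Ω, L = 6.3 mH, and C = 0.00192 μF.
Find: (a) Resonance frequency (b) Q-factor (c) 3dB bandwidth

Step 1 — Resonance: ω₀ = 1/√(LC) = 1/√(0.0063·1.92e-09) = 2.875e+05 rad/s.
Step 2 — f₀ = ω₀/(2π) = 4.576e+04 Hz.
Step 3 — Series Q: Q = ω₀L/R = 2.875e+05·0.0063/35.5 = 51.03.
Step 4 — Bandwidth: Δω = ω₀/Q = 5635 rad/s; BW = Δω/(2π) = 896.8 Hz.

(a) f₀ = 4.576e+04 Hz  (b) Q = 51.03  (c) BW = 896.8 Hz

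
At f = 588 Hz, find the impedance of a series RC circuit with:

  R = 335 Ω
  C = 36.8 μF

Step 1 — Angular frequency: ω = 2π·f = 2π·588 = 3695 rad/s.
Step 2 — Component impedances:
  R: Z = R = 335 Ω
  C: Z = 1/(jωC) = -j/(ω·C) = 0 - j7.355 Ω
Step 3 — Series combination: Z_total = R + C = 335 - j7.355 Ω = 335.1∠-1.3° Ω.

Z = 335 - j7.355 Ω = 335.1∠-1.3° Ω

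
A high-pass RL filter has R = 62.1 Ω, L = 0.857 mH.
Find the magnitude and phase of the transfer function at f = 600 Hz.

Step 1 — Angular frequency: ω = 2π·600 = 3770 rad/s.
Step 2 — Transfer function: H(jω) = jωL/(R + jωL).
Step 3 — Numerator jωL = j·3.231; denominator R + jωL = 62.1 + j3.231.
Step 4 — H = 0.002699 + j0.05189.
Step 5 — Magnitude: |H| = 0.05196 (-25.7 dB); phase: φ = 87.0°.

|H| = 0.05196 (-25.7 dB), φ = 87.0°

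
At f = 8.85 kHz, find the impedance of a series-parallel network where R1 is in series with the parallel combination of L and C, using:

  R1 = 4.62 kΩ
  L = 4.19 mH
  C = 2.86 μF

Step 1 — Angular frequency: ω = 2π·f = 2π·8850 = 5.561e+04 rad/s.
Step 2 — Component impedances:
  R1: Z = R = 4620 Ω
  L: Z = jωL = j·5.561e+04·0.00419 = 0 + j233 Ω
  C: Z = 1/(jωC) = -j/(ω·C) = 0 - j6.288 Ω
Step 3 — Parallel branch: L || C = 1/(1/L + 1/C) = 0 - j6.462 Ω.
Step 4 — Series with R1: Z_total = R1 + (L || C) = 4620 - j6.462 Ω = 4620∠-0.1° Ω.

Z = 4620 - j6.462 Ω = 4620∠-0.1° Ω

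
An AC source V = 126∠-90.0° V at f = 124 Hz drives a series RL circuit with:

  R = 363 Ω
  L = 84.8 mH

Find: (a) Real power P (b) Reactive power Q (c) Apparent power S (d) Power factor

Step 1 — Angular frequency: ω = 2π·f = 2π·124 = 779.1 rad/s.
Step 2 — Component impedances:
  R: Z = R = 363 Ω
  L: Z = jωL = j·779.1·0.0848 = 0 + j66.07 Ω
Step 3 — Series combination: Z_total = R + L = 363 + j66.07 Ω = 369∠10.3° Ω.
Step 4 — Source phasor: V = 126∠-90.0° V = 0 - j126 V.
Step 5 — Current: I = V / Z = -0.06115 - j0.336 A = 0.3415∠-100.3° A.
Step 6 — Complex power: S = V·I* = 42.33 + j7.705 VA.
Step 7 — Real power: P = Re(S) = 42.33 W.
Step 8 — Reactive power: Q = Im(S) = 7.705 VAR.
Step 9 — Apparent power: |S| = 43.03 VA.
Step 10 — Power factor: PF = P/|S| = 0.9838 (lagging).

(a) P = 42.33 W  (b) Q = 7.705 VAR  (c) S = 43.03 VA  (d) PF = 0.9838 (lagging)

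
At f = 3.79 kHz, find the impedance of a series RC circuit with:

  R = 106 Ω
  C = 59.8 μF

Step 1 — Angular frequency: ω = 2π·f = 2π·3790 = 2.381e+04 rad/s.
Step 2 — Component impedances:
  R: Z = R = 106 Ω
  C: Z = 1/(jωC) = -j/(ω·C) = 0 - j0.7022 Ω
Step 3 — Series combination: Z_total = R + C = 106 - j0.7022 Ω = 106∠-0.4° Ω.

Z = 106 - j0.7022 Ω = 106∠-0.4° Ω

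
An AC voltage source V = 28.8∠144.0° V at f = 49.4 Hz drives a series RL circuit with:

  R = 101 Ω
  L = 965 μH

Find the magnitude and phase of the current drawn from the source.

Step 1 — Angular frequency: ω = 2π·f = 2π·49.4 = 310.4 rad/s.
Step 2 — Component impedances:
  R: Z = R = 101 Ω
  L: Z = jωL = j·310.4·0.000965 = 0 + j0.2995 Ω
Step 3 — Series combination: Z_total = R + L = 101 + j0.2995 Ω = 101∠0.2° Ω.
Step 4 — Source phasor: V = 28.8∠144.0° V = -23.3 + j16.93 V.
Step 5 — Ohm's law: I = V / Z_total = (-23.3 + j16.93) / (101 + j0.2995) = -0.2302 + j0.1683 A.
Step 6 — Convert to polar: |I| = 0.2851 A, ∠I = 143.8°.

I = 0.2851∠143.8° A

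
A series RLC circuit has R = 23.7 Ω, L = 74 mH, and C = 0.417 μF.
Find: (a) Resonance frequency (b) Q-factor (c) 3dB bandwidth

Step 1 — Resonance condition Im(Z)=0 gives ω₀ = 1/√(LC).
Step 2 — ω₀ = 1/√(0.074·4.17e-07) = 5693 rad/s.
Step 3 — f₀ = ω₀/(2π) = 906 Hz.
Step 4 — Series Q: Q = ω₀L/R = 5693·0.074/23.7 = 17.77.
Step 5 — 3dB bandwidth: Δω = ω₀/Q = 320.3 rad/s; BW = Δω/(2π) = 50.97 Hz.

(a) f₀ = 906 Hz  (b) Q = 17.77  (c) BW = 50.97 Hz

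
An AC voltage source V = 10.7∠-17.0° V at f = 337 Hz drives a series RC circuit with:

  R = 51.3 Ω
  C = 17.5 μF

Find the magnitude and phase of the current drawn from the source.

Step 1 — Angular frequency: ω = 2π·f = 2π·337 = 2117 rad/s.
Step 2 — Component impedances:
  R: Z = R = 51.3 Ω
  C: Z = 1/(jωC) = -j/(ω·C) = 0 - j26.99 Ω
Step 3 — Series combination: Z_total = R + C = 51.3 - j26.99 Ω = 57.97∠-27.7° Ω.
Step 4 — Source phasor: V = 10.7∠-17.0° V = 10.23 - j3.128 V.
Step 5 — Ohm's law: I = V / Z_total = (10.23 - j3.128) / (51.3 - j26.99) = 0.1814 + j0.03442 A.
Step 6 — Convert to polar: |I| = 0.1846 A, ∠I = 10.7°.

I = 0.1846∠10.7° A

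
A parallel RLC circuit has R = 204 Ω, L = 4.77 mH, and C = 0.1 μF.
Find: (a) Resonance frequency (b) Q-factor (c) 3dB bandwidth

Step 1 — Resonance: ω₀ = 1/√(LC) = 1/√(0.00477·1e-07) = 4.579e+04 rad/s.
Step 2 — f₀ = ω₀/(2π) = 7287 Hz.
Step 3 — Parallel Q: Q = R/(ω₀L) = 204/(4.579e+04·0.00477) = 0.9341.
Step 4 — Bandwidth: Δω = ω₀/Q = 4.902e+04 rad/s; BW = Δω/(2π) = 7802 Hz.

(a) f₀ = 7287 Hz  (b) Q = 0.9341  (c) BW = 7802 Hz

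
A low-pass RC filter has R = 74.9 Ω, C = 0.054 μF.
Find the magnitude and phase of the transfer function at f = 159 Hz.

Step 1 — Angular frequency: ω = 2π·159 = 999 rad/s.
Step 2 — Transfer function: H(jω) = 1/(1 + jωRC).
Step 3 — Denominator: 1 + jωRC = 1 + j·999·74.9·5.4e-08 = 1 + j0.004041.
Step 4 — H = 1 - j0.004041.
Step 5 — Magnitude: |H| = 1 (-0.0 dB); phase: φ = -0.2°.

|H| = 1 (-0.0 dB), φ = -0.2°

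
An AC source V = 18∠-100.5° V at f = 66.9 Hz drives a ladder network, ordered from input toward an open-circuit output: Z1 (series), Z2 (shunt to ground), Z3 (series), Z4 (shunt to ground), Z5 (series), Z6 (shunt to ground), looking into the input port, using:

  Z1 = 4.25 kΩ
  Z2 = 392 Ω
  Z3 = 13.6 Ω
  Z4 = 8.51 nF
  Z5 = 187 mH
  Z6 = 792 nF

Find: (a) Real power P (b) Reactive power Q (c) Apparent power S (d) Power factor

Step 1 — Angular frequency: ω = 2π·f = 2π·66.9 = 420.3 rad/s.
Step 2 — Component impedances:
  Z1: Z = R = 4250 Ω
  Z2: Z = R = 392 Ω
  Z3: Z = R = 13.6 Ω
  Z4: Z = 1/(jωC) = -j/(ω·C) = 0 - j2.796e+05 Ω
  Z5: Z = jωL = j·420.3·0.187 = 0 + j78.6 Ω
  Z6: Z = 1/(jωC) = -j/(ω·C) = 0 - j3004 Ω
Step 3 — Ladder network (open output): work backward from the far end, alternating series and parallel combinations. Z_in = 4635 - j52.06 Ω = 4635∠-0.6° Ω.
Step 4 — Source phasor: V = 18∠-100.5° V = -3.28 - j17.7 V.
Step 5 — Current: I = V / Z = -0.0006648 - j0.003826 A = 0.003883∠-99.9° A.
Step 6 — Complex power: S = V·I* = 0.0699 - j0.0007851 VA.
Step 7 — Real power: P = Re(S) = 0.0699 W.
Step 8 — Reactive power: Q = Im(S) = -0.0007851 VAR.
Step 9 — Apparent power: |S| = 0.0699 VA.
Step 10 — Power factor: PF = P/|S| = 0.9999 (leading).

(a) P = 0.0699 W  (b) Q = -0.0007851 VAR  (c) S = 0.0699 VA  (d) PF = 0.9999 (leading)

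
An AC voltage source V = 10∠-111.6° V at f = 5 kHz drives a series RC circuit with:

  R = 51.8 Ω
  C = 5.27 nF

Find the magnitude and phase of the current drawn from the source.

Step 1 — Angular frequency: ω = 2π·f = 2π·5000 = 3.142e+04 rad/s.
Step 2 — Component impedances:
  R: Z = R = 51.8 Ω
  C: Z = 1/(jωC) = -j/(ω·C) = 0 - j6040 Ω
Step 3 — Series combination: Z_total = R + C = 51.8 - j6040 Ω = 6040∠-89.5° Ω.
Step 4 — Source phasor: V = 10∠-111.6° V = -3.681 - j9.298 V.
Step 5 — Ohm's law: I = V / Z_total = (-3.681 - j9.298) / (51.8 - j6040) = 0.001534 - j0.0006226 A.
Step 6 — Convert to polar: |I| = 0.001656 A, ∠I = -22.1°.

I = 0.001656∠-22.1° A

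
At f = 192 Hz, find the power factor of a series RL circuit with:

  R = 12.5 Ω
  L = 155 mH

Step 1 — Angular frequency: ω = 2π·f = 2π·192 = 1206 rad/s.
Step 2 — Component impedances:
  R: Z = R = 12.5 Ω
  L: Z = jωL = j·1206·0.155 = 0 + j187 Ω
Step 3 — Series combination: Z_total = R + L = 12.5 + j187 Ω = 187.4∠86.2° Ω.
Step 4 — Power factor: PF = cos(φ) = Re(Z)/|Z| = 12.5/187.4 = 0.0667.
Step 5 — Type: Im(Z) = 187 ⇒ lagging (phase φ = 86.2°).

PF = 0.0667 (lagging, φ = 86.2°)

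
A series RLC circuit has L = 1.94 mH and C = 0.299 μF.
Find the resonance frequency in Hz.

Step 1 — Resonance condition Im(Z)=0 gives ω₀ = 1/√(LC).
Step 2 — ω₀ = 1/√(0.00194·2.99e-07) = 4.152e+04 rad/s.
Step 3 — f₀ = ω₀/(2π) = 6608 Hz.

f₀ = 6608 Hz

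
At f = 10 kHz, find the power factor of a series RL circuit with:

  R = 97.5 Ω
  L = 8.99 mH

Step 1 — Angular frequency: ω = 2π·f = 2π·1e+04 = 6.283e+04 rad/s.
Step 2 — Component impedances:
  R: Z = R = 97.5 Ω
  L: Z = jωL = j·6.283e+04·0.00899 = 0 + j564.9 Ω
Step 3 — Series combination: Z_total = R + L = 97.5 + j564.9 Ω = 573.2∠80.2° Ω.
Step 4 — Power factor: PF = cos(φ) = Re(Z)/|Z| = 97.5/573.2 = 0.1701.
Step 5 — Type: Im(Z) = 564.9 ⇒ lagging (phase φ = 80.2°).

PF = 0.1701 (lagging, φ = 80.2°)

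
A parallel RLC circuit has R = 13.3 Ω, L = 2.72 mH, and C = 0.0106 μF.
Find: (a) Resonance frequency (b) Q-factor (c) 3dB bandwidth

Step 1 — Resonance: ω₀ = 1/√(LC) = 1/√(0.00272·1.06e-08) = 1.862e+05 rad/s.
Step 2 — f₀ = ω₀/(2π) = 2.964e+04 Hz.
Step 3 — Parallel Q: Q = R/(ω₀L) = 13.3/(1.862e+05·0.00272) = 0.02626.
Step 4 — Bandwidth: Δω = ω₀/Q = 7.093e+06 rad/s; BW = Δω/(2π) = 1.129e+06 Hz.

(a) f₀ = 2.964e+04 Hz  (b) Q = 0.02626  (c) BW = 1.129e+06 Hz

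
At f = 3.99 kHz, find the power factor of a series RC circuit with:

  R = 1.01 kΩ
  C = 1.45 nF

Step 1 — Angular frequency: ω = 2π·f = 2π·3990 = 2.507e+04 rad/s.
Step 2 — Component impedances:
  R: Z = R = 1010 Ω
  C: Z = 1/(jωC) = -j/(ω·C) = 0 - j2.751e+04 Ω
Step 3 — Series combination: Z_total = R + C = 1010 - j2.751e+04 Ω = 2.753e+04∠-87.9° Ω.
Step 4 — Power factor: PF = cos(φ) = Re(Z)/|Z| = 1010/2.753e+04 = 0.03669.
Step 5 — Type: Im(Z) = -2.751e+04 ⇒ leading (phase φ = -87.9°).

PF = 0.03669 (leading, φ = -87.9°)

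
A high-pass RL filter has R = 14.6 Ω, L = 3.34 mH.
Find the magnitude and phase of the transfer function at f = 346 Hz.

Step 1 — Angular frequency: ω = 2π·346 = 2174 rad/s.
Step 2 — Transfer function: H(jω) = jωL/(R + jωL).
Step 3 — Numerator jωL = j·7.261; denominator R + jωL = 14.6 + j7.261.
Step 4 — H = 0.1983 + j0.3987.
Step 5 — Magnitude: |H| = 0.4453 (-7.0 dB); phase: φ = 63.6°.

|H| = 0.4453 (-7.0 dB), φ = 63.6°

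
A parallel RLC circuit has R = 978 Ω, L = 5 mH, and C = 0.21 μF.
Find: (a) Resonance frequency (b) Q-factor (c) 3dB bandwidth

Step 1 — Resonance: ω₀ = 1/√(LC) = 1/√(0.005·2.1e-07) = 3.086e+04 rad/s.
Step 2 — f₀ = ω₀/(2π) = 4912 Hz.
Step 3 — Parallel Q: Q = R/(ω₀L) = 978/(3.086e+04·0.005) = 6.338.
Step 4 — Bandwidth: Δω = ω₀/Q = 4869 rad/s; BW = Δω/(2π) = 774.9 Hz.

(a) f₀ = 4912 Hz  (b) Q = 6.338  (c) BW = 774.9 Hz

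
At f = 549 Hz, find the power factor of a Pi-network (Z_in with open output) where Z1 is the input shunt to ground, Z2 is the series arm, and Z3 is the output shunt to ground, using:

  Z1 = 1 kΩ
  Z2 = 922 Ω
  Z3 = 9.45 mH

Step 1 — Angular frequency: ω = 2π·f = 2π·549 = 3449 rad/s.
Step 2 — Component impedances:
  Z1: Z = R = 1000 Ω
  Z2: Z = R = 922 Ω
  Z3: Z = jωL = j·3449·0.00945 = 0 + j32.6 Ω
Step 3 — With open output, the series arm Z2 and the output shunt Z3 appear in series to ground: Z2 + Z3 = 922 + j32.6 Ω.
Step 4 — Parallel with input shunt Z1: Z_in = Z1 || (Z2 + Z3) = 479.9 + j8.822 Ω = 479.9∠1.1° Ω.
Step 5 — Power factor: PF = cos(φ) = Re(Z)/|Z| = 479.86/479.94 = 0.9998.
Step 6 — Type: Im(Z) = 8.822 ⇒ lagging (phase φ = 1.1°).

PF = 0.9998 (lagging, φ = 1.1°)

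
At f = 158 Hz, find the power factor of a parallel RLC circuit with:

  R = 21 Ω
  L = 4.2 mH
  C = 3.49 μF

Step 1 — Angular frequency: ω = 2π·f = 2π·158 = 992.7 rad/s.
Step 2 — Component impedances:
  R: Z = R = 21 Ω
  L: Z = jωL = j·992.7·0.0042 = 0 + j4.17 Ω
  C: Z = 1/(jωC) = -j/(ω·C) = 0 - j288.6 Ω
Step 3 — Parallel combination: 1/Z_total = 1/R + 1/L + 1/C; Z_total = 0.8191 + j4.066 Ω = 4.147∠78.6° Ω.
Step 4 — Power factor: PF = cos(φ) = Re(Z)/|Z| = 0.8191/4.147 = 0.1975.
Step 5 — Type: Im(Z) = 4.066 ⇒ lagging (phase φ = 78.6°).

PF = 0.1975 (lagging, φ = 78.6°)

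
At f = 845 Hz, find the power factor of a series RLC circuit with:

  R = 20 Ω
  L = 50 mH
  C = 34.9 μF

Step 1 — Angular frequency: ω = 2π·f = 2π·845 = 5309 rad/s.
Step 2 — Component impedances:
  R: Z = R = 20 Ω
  L: Z = jωL = j·5309·0.05 = 0 + j265.5 Ω
  C: Z = 1/(jωC) = -j/(ω·C) = 0 - j5.397 Ω
Step 3 — Series combination: Z_total = R + L + C = 20 + j260.1 Ω = 260.8∠85.6° Ω.
Step 4 — Power factor: PF = cos(φ) = Re(Z)/|Z| = 20/260.84 = 0.07668.
Step 5 — Type: Im(Z) = 260.1 ⇒ lagging (phase φ = 85.6°).

PF = 0.07668 (lagging, φ = 85.6°)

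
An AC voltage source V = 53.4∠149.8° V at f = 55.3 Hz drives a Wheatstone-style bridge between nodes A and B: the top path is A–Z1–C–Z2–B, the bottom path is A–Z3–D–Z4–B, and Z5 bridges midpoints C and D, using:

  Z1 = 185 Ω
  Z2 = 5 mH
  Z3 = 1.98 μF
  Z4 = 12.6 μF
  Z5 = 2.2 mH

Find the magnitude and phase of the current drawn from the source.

Step 1 — Angular frequency: ω = 2π·f = 2π·55.3 = 347.5 rad/s.
Step 2 — Component impedances:
  Z1: Z = R = 185 Ω
  Z2: Z = jωL = j·347.5·0.005 = 0 + j1.737 Ω
  Z3: Z = 1/(jωC) = -j/(ω·C) = 0 - j1454 Ω
  Z4: Z = 1/(jωC) = -j/(ω·C) = 0 - j228.4 Ω
  Z5: Z = jωL = j·347.5·0.0022 = 0 + j0.7644 Ω
Step 3 — Bridge requires nodal analysis (the Z5 bridge couples midpoints C and D, so the two paths cannot be reduced to a simple series/parallel combination). Setting node B to ground and injecting 1 A at node A, the 3-node admittance system at A, C, D solves to V_A = Z_AB = 182 - j21.43 Ω = 183.3∠-6.7° Ω.
Step 4 — Source phasor: V = 53.4∠149.8° V = -46.15 + j26.86 V.
Step 5 — Ohm's law: I = V / Z_total = (-46.15 + j26.86) / (182 - j21.43) = -0.2672 + j0.1161 A.
Step 6 — Convert to polar: |I| = 0.2913 A, ∠I = 156.5°.

I = 0.2913∠156.5° A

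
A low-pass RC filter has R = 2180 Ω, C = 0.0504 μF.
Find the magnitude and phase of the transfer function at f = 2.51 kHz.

Step 1 — Angular frequency: ω = 2π·2510 = 1.577e+04 rad/s.
Step 2 — Transfer function: H(jω) = 1/(1 + jωRC).
Step 3 — Denominator: 1 + jωRC = 1 + j·1.577e+04·2180·5.04e-08 = 1 + j1.733.
Step 4 — H = 0.2498 - j0.4329.
Step 5 — Magnitude: |H| = 0.4998 (-6.0 dB); phase: φ = -60.0°.

|H| = 0.4998 (-6.0 dB), φ = -60.0°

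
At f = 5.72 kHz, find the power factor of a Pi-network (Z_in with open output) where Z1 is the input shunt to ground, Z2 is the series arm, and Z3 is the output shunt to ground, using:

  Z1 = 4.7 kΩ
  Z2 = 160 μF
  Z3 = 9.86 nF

Step 1 — Angular frequency: ω = 2π·f = 2π·5720 = 3.594e+04 rad/s.
Step 2 — Component impedances:
  Z1: Z = R = 4700 Ω
  Z2: Z = 1/(jωC) = -j/(ω·C) = 0 - j0.1739 Ω
  Z3: Z = 1/(jωC) = -j/(ω·C) = 0 - j2822 Ω
Step 3 — With open output, the series arm Z2 and the output shunt Z3 appear in series to ground: Z2 + Z3 = 0 - j2822 Ω.
Step 4 — Parallel with input shunt Z1: Z_in = Z1 || (Z2 + Z3) = 1245 - j2074 Ω = 2419∠-59.0° Ω.
Step 5 — Power factor: PF = cos(φ) = Re(Z)/|Z| = 1245.5/2419.5 = 0.5148.
Step 6 — Type: Im(Z) = -2074 ⇒ leading (phase φ = -59.0°).

PF = 0.5148 (leading, φ = -59.0°)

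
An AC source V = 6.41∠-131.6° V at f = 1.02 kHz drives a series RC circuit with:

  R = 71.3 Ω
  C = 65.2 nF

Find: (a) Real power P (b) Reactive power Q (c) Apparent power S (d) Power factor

Step 1 — Angular frequency: ω = 2π·f = 2π·1020 = 6409 rad/s.
Step 2 — Component impedances:
  R: Z = R = 71.3 Ω
  C: Z = 1/(jωC) = -j/(ω·C) = 0 - j2393 Ω
Step 3 — Series combination: Z_total = R + C = 71.3 - j2393 Ω = 2394∠-88.3° Ω.
Step 4 — Source phasor: V = 6.41∠-131.6° V = -4.256 - j4.793 V.
Step 5 — Current: I = V / Z = 0.001948 - j0.001836 A = 0.002677∠-43.3° A.
Step 6 — Complex power: S = V·I* = 0.0005111 - j0.01715 VA.
Step 7 — Real power: P = Re(S) = 0.0005111 W.
Step 8 — Reactive power: Q = Im(S) = -0.01715 VAR.
Step 9 — Apparent power: |S| = 0.01716 VA.
Step 10 — Power factor: PF = P/|S| = 0.02978 (leading).

(a) P = 0.0005111 W  (b) Q = -0.01715 VAR  (c) S = 0.01716 VA  (d) PF = 0.02978 (leading)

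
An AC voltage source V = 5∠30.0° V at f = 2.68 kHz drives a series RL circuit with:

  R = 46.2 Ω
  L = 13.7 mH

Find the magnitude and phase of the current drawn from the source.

Step 1 — Angular frequency: ω = 2π·f = 2π·2680 = 1.684e+04 rad/s.
Step 2 — Component impedances:
  R: Z = R = 46.2 Ω
  L: Z = jωL = j·1.684e+04·0.0137 = 0 + j230.7 Ω
Step 3 — Series combination: Z_total = R + L = 46.2 + j230.7 Ω = 235.3∠78.7° Ω.
Step 4 — Source phasor: V = 5∠30.0° V = 4.33 + j2.5 V.
Step 5 — Ohm's law: I = V / Z_total = (4.33 + j2.5) / (46.2 + j230.7) = 0.01403 - j0.01596 A.
Step 6 — Convert to polar: |I| = 0.02125 A, ∠I = -48.7°.

I = 0.02125∠-48.7° A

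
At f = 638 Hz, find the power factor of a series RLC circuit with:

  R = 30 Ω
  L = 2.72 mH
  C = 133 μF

Step 1 — Angular frequency: ω = 2π·f = 2π·638 = 4009 rad/s.
Step 2 — Component impedances:
  R: Z = R = 30 Ω
  L: Z = jωL = j·4009·0.00272 = 0 + j10.9 Ω
  C: Z = 1/(jωC) = -j/(ω·C) = 0 - j1.876 Ω
Step 3 — Series combination: Z_total = R + L + C = 30 + j9.028 Ω = 31.33∠16.7° Ω.
Step 4 — Power factor: PF = cos(φ) = Re(Z)/|Z| = 30/31.329 = 0.9576.
Step 5 — Type: Im(Z) = 9.028 ⇒ lagging (phase φ = 16.7°).

PF = 0.9576 (lagging, φ = 16.7°)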